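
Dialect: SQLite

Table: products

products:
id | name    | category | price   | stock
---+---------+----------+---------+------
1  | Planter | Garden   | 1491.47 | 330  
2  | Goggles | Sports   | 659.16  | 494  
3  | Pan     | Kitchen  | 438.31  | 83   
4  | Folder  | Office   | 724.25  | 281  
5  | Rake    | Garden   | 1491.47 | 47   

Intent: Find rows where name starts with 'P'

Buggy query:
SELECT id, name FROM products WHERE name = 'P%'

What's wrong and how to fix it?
Bug: Wildcards only work with LIKE; '=' treats '%' as a literal character

Fix: Replace '=' with LIKE so 'P%' is treated as a pattern

Corrected query:
SELECT id, name FROM products WHERE name LIKE 'P%'

Result:
id | name   
---+--------
1  | Planter
3  | Pan    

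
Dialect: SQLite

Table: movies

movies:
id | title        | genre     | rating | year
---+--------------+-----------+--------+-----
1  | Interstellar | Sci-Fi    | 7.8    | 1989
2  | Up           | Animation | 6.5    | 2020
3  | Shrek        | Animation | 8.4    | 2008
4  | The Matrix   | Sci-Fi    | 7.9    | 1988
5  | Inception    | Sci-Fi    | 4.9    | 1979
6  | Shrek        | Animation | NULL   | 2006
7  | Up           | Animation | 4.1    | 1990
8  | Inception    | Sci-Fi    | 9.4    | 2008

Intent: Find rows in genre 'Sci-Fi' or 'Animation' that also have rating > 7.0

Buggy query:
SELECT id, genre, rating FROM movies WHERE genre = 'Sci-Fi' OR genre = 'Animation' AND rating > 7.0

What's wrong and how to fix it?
Bug: Without parentheses, AND is evaluated before OR, so the rating filter only applies to the 'Animation' branch

Fix: Add parentheses around the OR so the AND applies to both alternatives

Corrected query:
SELECT id, genre, rating FROM movies WHERE (genre = 'Sci-Fi' OR genre = 'Animation') AND rating > 7.0

Result:
id | genre     | rating
---+-----------+-------
1  | Sci-Fi    | 7.8   
3  | Animation | 8.4   
4  | Sci-Fi    | 7.9   
8  | Sci-Fi    | 9.4   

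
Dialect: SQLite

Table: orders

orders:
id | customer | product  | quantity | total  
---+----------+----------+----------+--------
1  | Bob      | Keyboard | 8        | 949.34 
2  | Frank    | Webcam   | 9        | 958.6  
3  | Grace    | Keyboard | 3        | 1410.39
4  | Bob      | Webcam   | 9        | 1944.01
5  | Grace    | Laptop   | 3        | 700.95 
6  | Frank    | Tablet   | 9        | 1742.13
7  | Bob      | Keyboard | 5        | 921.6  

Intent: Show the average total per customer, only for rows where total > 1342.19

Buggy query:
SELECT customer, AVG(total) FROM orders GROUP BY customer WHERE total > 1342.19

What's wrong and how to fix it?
Bug: Row-level WHERE must come before GROUP BY in the clause order

Fix: Move the WHERE clause before GROUP BY

Corrected query:
SELECT customer, AVG(total) FROM orders WHERE total > 1342.19 GROUP BY customer

Result:
customer | AVG(total)
---------+-----------
Bob      | 1944.01   
Frank    | 1742.13   
Grace    | 1410.39   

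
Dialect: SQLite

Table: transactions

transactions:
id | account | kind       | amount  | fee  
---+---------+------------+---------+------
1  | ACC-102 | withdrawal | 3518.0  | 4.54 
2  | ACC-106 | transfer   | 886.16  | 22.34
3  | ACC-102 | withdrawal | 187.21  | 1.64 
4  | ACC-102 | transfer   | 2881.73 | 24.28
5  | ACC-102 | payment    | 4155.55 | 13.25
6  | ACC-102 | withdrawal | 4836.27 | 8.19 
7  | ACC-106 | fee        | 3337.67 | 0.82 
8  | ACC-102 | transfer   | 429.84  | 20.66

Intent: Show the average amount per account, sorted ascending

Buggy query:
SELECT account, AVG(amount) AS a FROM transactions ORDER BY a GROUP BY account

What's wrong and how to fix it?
Bug: ORDER BY appears before GROUP BY; SQL clause order requires GROUP BY first

Fix: Move ORDER BY to the end, after GROUP BY

Corrected query:
SELECT account, AVG(amount) AS a FROM transactions GROUP BY account ORDER BY a

Result:
account | a       
--------+---------
ACC-106 | 2111.915
ACC-102 | 2668.1  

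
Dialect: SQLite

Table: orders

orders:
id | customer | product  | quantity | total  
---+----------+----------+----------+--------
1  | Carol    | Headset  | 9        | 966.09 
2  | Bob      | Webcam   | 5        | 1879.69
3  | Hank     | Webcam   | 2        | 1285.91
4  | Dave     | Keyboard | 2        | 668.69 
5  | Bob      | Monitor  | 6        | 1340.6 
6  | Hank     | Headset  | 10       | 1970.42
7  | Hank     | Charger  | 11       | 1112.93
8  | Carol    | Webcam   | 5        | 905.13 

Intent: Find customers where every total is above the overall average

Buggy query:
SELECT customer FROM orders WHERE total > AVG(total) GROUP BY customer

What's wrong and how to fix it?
Bug: AVG() is an aggregate; it can't sit directly in WHERE

Fix: Use a subquery for AVG and a HAVING MIN(...) filter so the condition holds for every row in the group

Corrected query:
SELECT customer FROM orders GROUP BY customer HAVING MIN(total) > (SELECT AVG(total) FROM orders)

Result:
customer
--------
Bob     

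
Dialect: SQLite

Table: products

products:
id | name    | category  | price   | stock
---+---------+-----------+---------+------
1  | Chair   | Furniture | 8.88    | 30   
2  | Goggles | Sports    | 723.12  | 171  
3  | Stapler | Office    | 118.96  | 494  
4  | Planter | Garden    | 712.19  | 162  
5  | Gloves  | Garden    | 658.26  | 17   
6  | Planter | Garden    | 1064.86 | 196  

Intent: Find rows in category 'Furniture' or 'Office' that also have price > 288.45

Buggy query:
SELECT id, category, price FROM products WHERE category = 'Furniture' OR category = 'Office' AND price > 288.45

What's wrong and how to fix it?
Bug: Without parentheses, AND is evaluated before OR, so the price filter only applies to the 'Office' branch

Fix: Group the OR with parentheses (or use IN), then AND the threshold

Corrected query:
SELECT id, category, price FROM products WHERE (category = 'Furniture' OR category = 'Office') AND price > 288.45

Result:
(no rows)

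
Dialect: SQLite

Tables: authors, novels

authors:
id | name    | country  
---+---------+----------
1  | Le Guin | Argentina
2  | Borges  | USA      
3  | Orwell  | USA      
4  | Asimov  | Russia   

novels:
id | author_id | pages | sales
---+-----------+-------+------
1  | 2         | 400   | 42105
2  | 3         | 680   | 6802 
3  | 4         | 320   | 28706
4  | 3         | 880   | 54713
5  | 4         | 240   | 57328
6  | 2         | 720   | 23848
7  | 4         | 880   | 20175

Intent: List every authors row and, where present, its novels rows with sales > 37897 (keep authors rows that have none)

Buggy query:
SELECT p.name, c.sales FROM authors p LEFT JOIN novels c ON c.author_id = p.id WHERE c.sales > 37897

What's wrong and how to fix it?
Bug: Filtering c.sales in WHERE discards the NULL rows produced by LEFT JOIN, turning it into an inner join

Fix: Put 'c.sales > 37897' in the JOIN's ON clause instead of WHERE

Corrected query:
SELECT p.name, c.sales FROM authors p LEFT JOIN novels c ON c.author_id = p.id AND c.sales > 37897

Result:
name    | sales
--------+------
Le Guin | NULL 
Borges  | 42105
Orwell  | 54713
Asimov  | 57328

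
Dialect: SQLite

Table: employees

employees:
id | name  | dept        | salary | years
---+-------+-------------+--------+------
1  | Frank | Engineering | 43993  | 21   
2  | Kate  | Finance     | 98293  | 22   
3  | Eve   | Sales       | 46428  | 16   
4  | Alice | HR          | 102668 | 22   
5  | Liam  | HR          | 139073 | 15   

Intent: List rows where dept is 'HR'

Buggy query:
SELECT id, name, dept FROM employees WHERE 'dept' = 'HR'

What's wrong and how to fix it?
Bug: Single quotes denote string literals in SQL; the column name is being compared as a constant string

Fix: Remove the quotes around the column name (or use double quotes for an identifier)

Corrected query:
SELECT id, name, dept FROM employees WHERE dept = 'HR'

Result:
id | name  | dept
---+-------+-----
4  | Alice | HR  
5  | Liam  | HR  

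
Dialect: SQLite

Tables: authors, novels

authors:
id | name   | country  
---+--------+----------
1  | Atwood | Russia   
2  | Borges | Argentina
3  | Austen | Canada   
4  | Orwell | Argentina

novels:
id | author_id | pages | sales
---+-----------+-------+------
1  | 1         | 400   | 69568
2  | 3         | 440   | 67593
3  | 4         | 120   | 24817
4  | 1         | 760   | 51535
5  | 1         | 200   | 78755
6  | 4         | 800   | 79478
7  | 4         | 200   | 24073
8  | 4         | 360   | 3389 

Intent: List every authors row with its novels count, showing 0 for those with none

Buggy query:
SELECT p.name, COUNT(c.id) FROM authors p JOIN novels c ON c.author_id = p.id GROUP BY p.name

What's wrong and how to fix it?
Bug: An inner join excludes parents with zero children

Fix: Switch to LEFT JOIN to retain unmatched parent rows

Corrected query:
SELECT p.name, COUNT(c.id) FROM authors p LEFT JOIN novels c ON c.author_id = p.id GROUP BY p.name

Result:
name   | COUNT(c.id)
-------+------------
Atwood | 3          
Austen | 1          
Borges | 0          
Orwell | 4          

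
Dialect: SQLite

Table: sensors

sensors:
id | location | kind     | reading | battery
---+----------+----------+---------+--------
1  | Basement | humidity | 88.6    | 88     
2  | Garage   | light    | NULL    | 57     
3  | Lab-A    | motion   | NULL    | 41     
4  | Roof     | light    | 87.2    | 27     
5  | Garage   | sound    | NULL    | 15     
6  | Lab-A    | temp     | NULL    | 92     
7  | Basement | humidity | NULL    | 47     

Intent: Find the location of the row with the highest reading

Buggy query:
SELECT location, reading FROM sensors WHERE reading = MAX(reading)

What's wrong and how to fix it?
Bug: WHERE is evaluated per row; an aggregate over the whole table isn't defined there

Fix: Wrap MAX in a scalar subquery so WHERE compares against a single value

Corrected query:
SELECT location, reading FROM sensors WHERE reading = (SELECT MAX(reading) FROM sensors)

Result:
location | reading
---------+--------
Basement | 88.6   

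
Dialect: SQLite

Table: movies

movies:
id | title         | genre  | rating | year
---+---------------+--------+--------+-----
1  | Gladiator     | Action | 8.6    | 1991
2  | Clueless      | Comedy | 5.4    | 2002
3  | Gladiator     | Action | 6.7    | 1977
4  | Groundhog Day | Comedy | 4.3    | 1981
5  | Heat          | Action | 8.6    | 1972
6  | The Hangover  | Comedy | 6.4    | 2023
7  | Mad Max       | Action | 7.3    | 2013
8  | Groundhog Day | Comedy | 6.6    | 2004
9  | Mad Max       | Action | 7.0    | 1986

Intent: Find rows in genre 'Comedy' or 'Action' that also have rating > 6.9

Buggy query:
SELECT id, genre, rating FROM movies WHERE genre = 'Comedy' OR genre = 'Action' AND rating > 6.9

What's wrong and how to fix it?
Bug: AND binds tighter than OR, so this parses as genre = 'Comedy' OR (genre = 'Action' AND rating > 6.9)

Fix: Add parentheses around the OR so the AND applies to both alternatives

Corrected query:
SELECT id, genre, rating FROM movies WHERE (genre = 'Comedy' OR genre = 'Action') AND rating > 6.9

Result:
id | genre  | rating
---+--------+-------
1  | Action | 8.6   
5  | Action | 8.6   
7  | Action | 7.3   
9  | Action | 7     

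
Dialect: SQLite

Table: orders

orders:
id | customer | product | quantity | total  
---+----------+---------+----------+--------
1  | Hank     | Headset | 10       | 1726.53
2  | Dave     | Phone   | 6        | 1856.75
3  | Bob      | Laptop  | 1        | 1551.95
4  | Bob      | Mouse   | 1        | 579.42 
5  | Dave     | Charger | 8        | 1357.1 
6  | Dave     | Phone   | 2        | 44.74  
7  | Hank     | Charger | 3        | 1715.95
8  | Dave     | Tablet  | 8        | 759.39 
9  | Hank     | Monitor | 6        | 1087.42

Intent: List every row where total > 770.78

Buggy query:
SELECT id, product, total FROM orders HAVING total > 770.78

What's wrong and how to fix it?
Bug: This is a non-aggregate query (no GROUP BY, no aggregates), so in SQLite the HAVING clause is invalid here; a row-level condition belongs in WHERE

Fix: Replace HAVING with WHERE since the condition applies to individual rows

Corrected query:
SELECT id, product, total FROM orders WHERE total > 770.78

Result:
id | product | total  
---+---------+--------
1  | Headset | 1726.53
2  | Phone   | 1856.75
3  | Laptop  | 1551.95
5  | Charger | 1357.1 
7  | Charger | 1715.95
9  | Monitor | 1087.42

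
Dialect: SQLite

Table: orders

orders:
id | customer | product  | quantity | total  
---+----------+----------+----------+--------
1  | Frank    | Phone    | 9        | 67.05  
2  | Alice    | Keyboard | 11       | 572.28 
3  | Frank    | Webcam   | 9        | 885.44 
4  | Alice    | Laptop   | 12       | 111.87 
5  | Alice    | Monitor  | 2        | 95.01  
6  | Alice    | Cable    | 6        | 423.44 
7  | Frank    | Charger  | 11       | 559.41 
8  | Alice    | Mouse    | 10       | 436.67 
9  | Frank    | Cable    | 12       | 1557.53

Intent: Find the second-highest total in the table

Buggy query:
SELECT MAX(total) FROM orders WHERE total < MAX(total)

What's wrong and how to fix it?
Bug: MAX(total) on the right of the comparison is an aggregate-in-WHERE error

Fix: Put the inner MAX in a scalar subquery

Corrected query:
SELECT MAX(total) FROM orders WHERE total < (SELECT MAX(total) FROM orders)

Result:
MAX(total)
----------
885.44    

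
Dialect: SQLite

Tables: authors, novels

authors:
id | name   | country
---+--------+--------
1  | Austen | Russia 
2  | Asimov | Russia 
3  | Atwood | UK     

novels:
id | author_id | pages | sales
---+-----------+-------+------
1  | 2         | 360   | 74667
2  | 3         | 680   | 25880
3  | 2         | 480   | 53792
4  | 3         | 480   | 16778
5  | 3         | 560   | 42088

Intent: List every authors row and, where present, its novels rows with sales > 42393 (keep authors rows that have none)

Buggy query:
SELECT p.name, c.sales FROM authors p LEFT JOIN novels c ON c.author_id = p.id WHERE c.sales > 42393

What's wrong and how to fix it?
Bug: Filtering c.sales in WHERE discards the NULL rows produced by LEFT JOIN, turning it into an inner join

Fix: Move the right-table condition into the ON clause so unmatched parents are kept

Corrected query:
SELECT p.name, c.sales FROM authors p LEFT JOIN novels c ON c.author_id = p.id AND c.sales > 42393

Result:
name   | sales
-------+------
Austen | NULL 
Asimov | 53792
Asimov | 74667
Atwood | NULL 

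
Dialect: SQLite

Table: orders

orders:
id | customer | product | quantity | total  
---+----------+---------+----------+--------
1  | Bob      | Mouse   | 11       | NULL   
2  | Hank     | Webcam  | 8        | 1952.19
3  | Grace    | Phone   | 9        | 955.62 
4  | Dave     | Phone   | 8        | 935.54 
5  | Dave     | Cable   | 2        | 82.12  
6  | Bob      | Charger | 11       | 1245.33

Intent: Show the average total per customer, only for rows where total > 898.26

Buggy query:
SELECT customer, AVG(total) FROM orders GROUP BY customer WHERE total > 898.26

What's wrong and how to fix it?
Bug: WHERE cannot follow GROUP BY

Fix: Move the WHERE clause before GROUP BY

Corrected query:
SELECT customer, AVG(total) FROM orders WHERE total > 898.26 GROUP BY customer

Result:
customer | AVG(total)
---------+-----------
Bob      | 1245.33   
Dave     | 935.54    
Grace    | 955.62    
Hank     | 1952.19   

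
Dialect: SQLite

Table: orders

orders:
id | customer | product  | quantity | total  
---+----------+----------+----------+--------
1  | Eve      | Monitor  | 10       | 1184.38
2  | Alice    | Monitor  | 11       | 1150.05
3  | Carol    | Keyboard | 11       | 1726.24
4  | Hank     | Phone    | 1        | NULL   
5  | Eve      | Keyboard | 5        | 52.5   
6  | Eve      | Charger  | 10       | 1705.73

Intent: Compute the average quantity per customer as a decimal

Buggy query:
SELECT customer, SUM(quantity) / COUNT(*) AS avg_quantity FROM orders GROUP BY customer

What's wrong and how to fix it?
Bug: SUM(quantity) and COUNT(*) are both integers; the division truncates the fractional part

Fix: Multiply by 1.0 (or CAST to REAL) to force floating-point division

Corrected query:
SELECT customer, SUM(quantity) * 1.0 / COUNT(*) AS avg_quantity FROM orders GROUP BY customer

Result:
customer | avg_quantity
---------+-------------
Alice    | 11          
Carol    | 11          
Eve      | 8.333333    
Hank     | 1           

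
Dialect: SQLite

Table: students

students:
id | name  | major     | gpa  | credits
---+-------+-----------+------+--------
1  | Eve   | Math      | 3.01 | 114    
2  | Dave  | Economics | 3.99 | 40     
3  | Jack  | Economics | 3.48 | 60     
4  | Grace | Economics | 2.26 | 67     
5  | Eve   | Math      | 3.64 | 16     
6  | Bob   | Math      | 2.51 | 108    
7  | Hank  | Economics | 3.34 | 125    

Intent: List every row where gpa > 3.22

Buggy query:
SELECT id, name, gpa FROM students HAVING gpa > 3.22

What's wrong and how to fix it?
Bug: HAVING filters the output of aggregation, but this query has no GROUP BY and no aggregate functions, so SQLite rejects it (HAVING clause on a non-aggregate query); the condition here is per row

Fix: Replace HAVING with WHERE since the condition applies to individual rows

Corrected query:
SELECT id, name, gpa FROM students WHERE gpa > 3.22

Result:
id | name | gpa 
---+------+-----
2  | Dave | 3.99
3  | Jack | 3.48
5  | Eve  | 3.64
7  | Hank | 3.34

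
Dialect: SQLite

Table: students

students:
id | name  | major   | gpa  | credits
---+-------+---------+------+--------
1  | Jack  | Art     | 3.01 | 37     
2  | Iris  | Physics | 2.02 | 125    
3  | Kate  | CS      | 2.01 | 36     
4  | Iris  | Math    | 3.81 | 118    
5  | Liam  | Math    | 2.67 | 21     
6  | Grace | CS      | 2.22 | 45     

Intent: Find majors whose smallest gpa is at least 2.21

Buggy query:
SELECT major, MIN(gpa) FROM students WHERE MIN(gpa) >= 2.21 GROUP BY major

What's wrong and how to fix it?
Bug: MIN() in WHERE is a misuse of aggregate

Fix: Use HAVING for the per-group MIN condition

Corrected query:
SELECT major, MIN(gpa) FROM students GROUP BY major HAVING MIN(gpa) >= 2.21

Result:
major | MIN(gpa)
------+---------
Art   | 3.01    
Math  | 2.67    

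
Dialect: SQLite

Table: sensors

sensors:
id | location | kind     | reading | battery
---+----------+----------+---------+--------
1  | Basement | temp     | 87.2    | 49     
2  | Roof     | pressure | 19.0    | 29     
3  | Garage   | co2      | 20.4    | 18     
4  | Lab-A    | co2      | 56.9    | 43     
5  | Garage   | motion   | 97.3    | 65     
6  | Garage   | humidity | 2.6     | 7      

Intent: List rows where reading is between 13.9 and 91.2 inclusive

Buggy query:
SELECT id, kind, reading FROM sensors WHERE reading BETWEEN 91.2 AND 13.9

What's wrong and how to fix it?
Bug: BETWEEN expects the lower bound first; with 91.2 AND 13.9 the range is empty

Fix: Write BETWEEN 13.9 AND 91.2

Corrected query:
SELECT id, kind, reading FROM sensors WHERE reading BETWEEN 13.9 AND 91.2

Result:
id | kind     | reading
---+----------+--------
1  | temp     | 87.2   
2  | pressure | 19     
3  | co2      | 20.4   
4  | co2      | 56.9   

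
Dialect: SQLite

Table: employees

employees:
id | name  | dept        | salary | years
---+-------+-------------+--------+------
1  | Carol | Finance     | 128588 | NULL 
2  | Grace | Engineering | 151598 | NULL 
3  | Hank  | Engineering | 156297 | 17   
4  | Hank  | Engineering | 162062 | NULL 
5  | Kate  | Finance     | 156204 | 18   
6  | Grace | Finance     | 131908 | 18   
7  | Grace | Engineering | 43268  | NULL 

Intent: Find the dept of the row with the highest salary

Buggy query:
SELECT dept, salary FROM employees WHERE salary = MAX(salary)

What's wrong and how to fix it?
Bug: WHERE is evaluated per row; an aggregate over the whole table isn't defined there

Fix: Use a subquery: WHERE salary = (SELECT MAX(salary) FROM employees)

Corrected query:
SELECT dept, salary FROM employees WHERE salary = (SELECT MAX(salary) FROM employees)

Result:
dept        | salary
------------+-------
Engineering | 162062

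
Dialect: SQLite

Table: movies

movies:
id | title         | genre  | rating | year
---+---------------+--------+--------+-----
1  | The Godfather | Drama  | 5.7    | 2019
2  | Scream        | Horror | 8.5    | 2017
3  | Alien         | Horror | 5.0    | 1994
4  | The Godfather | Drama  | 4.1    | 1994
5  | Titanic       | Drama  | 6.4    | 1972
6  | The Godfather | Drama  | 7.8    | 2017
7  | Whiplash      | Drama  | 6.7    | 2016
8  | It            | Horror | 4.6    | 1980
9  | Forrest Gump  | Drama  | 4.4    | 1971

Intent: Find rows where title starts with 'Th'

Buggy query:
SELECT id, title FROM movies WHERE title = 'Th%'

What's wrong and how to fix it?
Bug: Wildcards only work with LIKE; '=' treats '%' as a literal character

Fix: Replace '=' with LIKE so 'Th%' is treated as a pattern

Corrected query:
SELECT id, title FROM movies WHERE title LIKE 'Th%'

Result:
id | title        
---+--------------
1  | The Godfather
4  | The Godfather
6  | The Godfather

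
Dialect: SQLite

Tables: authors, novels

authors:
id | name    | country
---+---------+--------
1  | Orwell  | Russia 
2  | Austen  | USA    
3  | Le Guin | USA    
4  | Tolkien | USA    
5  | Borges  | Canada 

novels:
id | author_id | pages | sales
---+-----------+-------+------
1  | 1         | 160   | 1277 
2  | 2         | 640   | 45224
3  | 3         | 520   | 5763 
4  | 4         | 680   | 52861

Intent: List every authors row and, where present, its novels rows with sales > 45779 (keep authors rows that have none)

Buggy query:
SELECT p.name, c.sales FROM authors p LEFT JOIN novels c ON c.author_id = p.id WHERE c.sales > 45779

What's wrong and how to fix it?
Bug: Filtering c.sales in WHERE discards the NULL rows produced by LEFT JOIN, turning it into an inner join

Fix: Move the right-table condition into the ON clause so unmatched parents are kept

Corrected query:
SELECT p.name, c.sales FROM authors p LEFT JOIN novels c ON c.author_id = p.id AND c.sales > 45779

Result:
name    | sales
--------+------
Orwell  | NULL 
Austen  | NULL 
Le Guin | NULL 
Tolkien | 52861
Borges  | NULL 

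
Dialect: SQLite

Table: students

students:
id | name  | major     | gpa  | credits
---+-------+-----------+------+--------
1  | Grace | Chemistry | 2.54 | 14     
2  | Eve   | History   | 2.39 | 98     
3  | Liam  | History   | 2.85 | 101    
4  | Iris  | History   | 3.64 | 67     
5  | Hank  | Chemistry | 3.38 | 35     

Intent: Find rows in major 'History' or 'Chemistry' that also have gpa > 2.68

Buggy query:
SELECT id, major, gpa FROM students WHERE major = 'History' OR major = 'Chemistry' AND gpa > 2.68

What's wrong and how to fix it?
Bug: Without parentheses, AND is evaluated before OR, so the gpa filter only applies to the 'Chemistry' branch

Fix: Add parentheses around the OR so the AND applies to both alternatives

Corrected query:
SELECT id, major, gpa FROM students WHERE (major = 'History' OR major = 'Chemistry') AND gpa > 2.68

Result:
id | major     | gpa 
---+-----------+-----
3  | History   | 2.85
4  | History   | 3.64
5  | Chemistry | 3.38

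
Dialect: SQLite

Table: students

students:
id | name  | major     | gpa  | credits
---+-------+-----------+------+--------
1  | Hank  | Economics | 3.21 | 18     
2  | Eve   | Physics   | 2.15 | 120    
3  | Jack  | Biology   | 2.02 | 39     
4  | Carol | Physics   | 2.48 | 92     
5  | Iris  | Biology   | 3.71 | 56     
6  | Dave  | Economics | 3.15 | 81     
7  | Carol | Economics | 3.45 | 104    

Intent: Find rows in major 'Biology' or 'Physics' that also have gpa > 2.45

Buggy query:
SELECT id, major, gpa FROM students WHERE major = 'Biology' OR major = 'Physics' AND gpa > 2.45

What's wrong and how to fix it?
Bug: Without parentheses, AND is evaluated before OR, so the gpa filter only applies to the 'Physics' branch

Fix: Add parentheses around the OR so the AND applies to both alternatives

Corrected query:
SELECT id, major, gpa FROM students WHERE (major = 'Biology' OR major = 'Physics') AND gpa > 2.45

Result:
id | major   | gpa 
---+---------+-----
4  | Physics | 2.48
5  | Biology | 3.71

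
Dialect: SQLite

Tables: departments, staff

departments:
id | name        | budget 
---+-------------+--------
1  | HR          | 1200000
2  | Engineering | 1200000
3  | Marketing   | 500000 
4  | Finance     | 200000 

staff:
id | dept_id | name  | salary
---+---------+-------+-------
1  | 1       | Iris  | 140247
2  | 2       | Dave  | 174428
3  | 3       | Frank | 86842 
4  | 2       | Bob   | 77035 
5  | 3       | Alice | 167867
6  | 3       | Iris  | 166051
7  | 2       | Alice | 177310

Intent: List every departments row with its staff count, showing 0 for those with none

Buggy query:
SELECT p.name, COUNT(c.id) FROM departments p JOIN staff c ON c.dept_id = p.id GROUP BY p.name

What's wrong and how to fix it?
Bug: An inner join excludes parents with zero children

Fix: Switch to LEFT JOIN to retain unmatched parent rows

Corrected query:
SELECT p.name, COUNT(c.id) FROM departments p LEFT JOIN staff c ON c.dept_id = p.id GROUP BY p.name

Result:
name        | COUNT(c.id)
------------+------------
Engineering | 3          
Finance     | 0          
HR          | 1          
Marketing   | 3          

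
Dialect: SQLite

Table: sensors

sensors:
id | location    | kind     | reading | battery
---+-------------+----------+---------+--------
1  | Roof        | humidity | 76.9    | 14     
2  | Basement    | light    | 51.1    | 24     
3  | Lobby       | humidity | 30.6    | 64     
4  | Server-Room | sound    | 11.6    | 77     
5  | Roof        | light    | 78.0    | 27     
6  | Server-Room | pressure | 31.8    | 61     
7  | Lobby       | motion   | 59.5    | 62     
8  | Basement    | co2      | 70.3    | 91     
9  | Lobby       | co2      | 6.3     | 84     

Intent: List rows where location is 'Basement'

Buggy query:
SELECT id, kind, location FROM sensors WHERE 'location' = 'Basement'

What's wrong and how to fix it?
Bug: Single quotes denote string literals in SQL; the column name is being compared as a constant string

Fix: Reference the column as location without single quotes

Corrected query:
SELECT id, kind, location FROM sensors WHERE location = 'Basement'

Result:
id | kind  | location
---+-------+---------
2  | light | Basement
8  | co2   | Basement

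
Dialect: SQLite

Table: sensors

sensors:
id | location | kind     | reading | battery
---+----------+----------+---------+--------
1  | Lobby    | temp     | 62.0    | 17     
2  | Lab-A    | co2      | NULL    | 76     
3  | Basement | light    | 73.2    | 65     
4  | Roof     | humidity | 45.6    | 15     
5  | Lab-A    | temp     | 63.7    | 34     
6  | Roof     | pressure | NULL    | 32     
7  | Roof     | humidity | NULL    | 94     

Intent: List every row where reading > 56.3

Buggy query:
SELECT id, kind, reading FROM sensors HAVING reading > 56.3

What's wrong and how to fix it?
Bug: This is a non-aggregate query (no GROUP BY, no aggregates), so in SQLite the HAVING clause is invalid here; a row-level condition belongs in WHERE

Fix: Use WHERE for row-level filtering

Corrected query:
SELECT id, kind, reading FROM sensors WHERE reading > 56.3

Result:
id | kind  | reading
---+-------+--------
1  | temp  | 62     
3  | light | 73.2   
5  | temp  | 63.7   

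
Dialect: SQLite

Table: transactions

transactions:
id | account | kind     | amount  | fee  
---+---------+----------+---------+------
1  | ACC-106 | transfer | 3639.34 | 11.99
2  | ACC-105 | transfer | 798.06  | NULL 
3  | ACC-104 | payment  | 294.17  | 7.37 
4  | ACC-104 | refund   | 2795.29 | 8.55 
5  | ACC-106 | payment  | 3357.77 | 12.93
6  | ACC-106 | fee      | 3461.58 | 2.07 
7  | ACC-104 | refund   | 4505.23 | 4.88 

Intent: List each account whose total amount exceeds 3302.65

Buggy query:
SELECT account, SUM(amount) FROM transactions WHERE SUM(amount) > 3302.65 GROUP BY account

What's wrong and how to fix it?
Bug: WHERE runs before GROUP BY, so aggregates aren't available there

Fix: Use HAVING (which filters groups after aggregation) instead of WHERE

Corrected query:
SELECT account, SUM(amount) FROM transactions GROUP BY account HAVING SUM(amount) > 3302.65

Result:
account | SUM(amount)
--------+------------
ACC-104 | 7594.69    
ACC-106 | 10458.69   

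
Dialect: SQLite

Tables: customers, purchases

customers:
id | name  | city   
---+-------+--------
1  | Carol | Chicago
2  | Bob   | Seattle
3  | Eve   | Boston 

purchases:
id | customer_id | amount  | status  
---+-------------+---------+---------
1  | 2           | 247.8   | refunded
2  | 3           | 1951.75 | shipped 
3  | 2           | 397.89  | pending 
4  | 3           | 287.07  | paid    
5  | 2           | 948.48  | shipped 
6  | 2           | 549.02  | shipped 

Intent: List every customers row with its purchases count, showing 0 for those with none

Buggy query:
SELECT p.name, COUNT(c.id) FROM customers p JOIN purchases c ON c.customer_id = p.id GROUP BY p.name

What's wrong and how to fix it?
Bug: An inner join excludes parents with zero children

Fix: Use LEFT JOIN so parents without children still appear (COUNT(c.id) gives 0)

Corrected query:
SELECT p.name, COUNT(c.id) FROM customers p LEFT JOIN purchases c ON c.customer_id = p.id GROUP BY p.name

Result:
name  | COUNT(c.id)
------+------------
Bob   | 4          
Carol | 0          
Eve   | 2          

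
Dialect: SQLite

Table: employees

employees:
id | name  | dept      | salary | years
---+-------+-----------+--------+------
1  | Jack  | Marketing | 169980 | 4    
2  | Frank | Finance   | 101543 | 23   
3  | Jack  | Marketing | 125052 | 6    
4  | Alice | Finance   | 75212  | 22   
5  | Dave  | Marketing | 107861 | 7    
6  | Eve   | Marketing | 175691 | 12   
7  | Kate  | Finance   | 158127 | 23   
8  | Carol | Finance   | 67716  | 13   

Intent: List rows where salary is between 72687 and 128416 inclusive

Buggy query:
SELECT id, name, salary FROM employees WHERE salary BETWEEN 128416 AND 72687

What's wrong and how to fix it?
Bug: The bounds are reversed; BETWEEN a AND b requires a <= b to match anything

Fix: Swap the bounds so the smaller value comes first

Corrected query:
SELECT id, name, salary FROM employees WHERE salary BETWEEN 72687 AND 128416

Result:
id | name  | salary
---+-------+-------
2  | Frank | 101543
3  | Jack  | 125052
4  | Alice | 75212 
5  | Dave  | 107861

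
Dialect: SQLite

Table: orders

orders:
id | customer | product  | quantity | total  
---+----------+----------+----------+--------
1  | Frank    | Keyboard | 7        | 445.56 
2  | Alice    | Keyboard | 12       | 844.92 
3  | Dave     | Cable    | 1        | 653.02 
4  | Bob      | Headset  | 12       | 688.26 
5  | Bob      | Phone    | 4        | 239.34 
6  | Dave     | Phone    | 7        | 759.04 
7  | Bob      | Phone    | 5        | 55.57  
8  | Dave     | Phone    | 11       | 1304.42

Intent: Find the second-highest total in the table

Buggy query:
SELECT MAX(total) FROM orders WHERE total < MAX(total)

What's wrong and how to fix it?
Bug: The inner MAX is an aggregate inside WHERE, which is not allowed

Fix: Compute the overall MAX in a subquery, then take MAX of rows below it

Corrected query:
SELECT MAX(total) FROM orders WHERE total < (SELECT MAX(total) FROM orders)

Result:
MAX(total)
----------
844.92    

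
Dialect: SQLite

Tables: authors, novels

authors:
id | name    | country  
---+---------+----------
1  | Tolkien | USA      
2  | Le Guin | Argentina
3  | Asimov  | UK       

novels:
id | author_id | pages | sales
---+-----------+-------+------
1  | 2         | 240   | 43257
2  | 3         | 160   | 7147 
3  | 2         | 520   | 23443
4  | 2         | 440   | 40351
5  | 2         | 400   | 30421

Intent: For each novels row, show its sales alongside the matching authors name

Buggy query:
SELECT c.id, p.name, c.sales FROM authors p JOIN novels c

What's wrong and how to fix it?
Bug: JOIN with no ON clause produces a cartesian product; every novels row pairs with every authors row

Fix: Specify the join condition linking the foreign key to the parent id

Corrected query:
SELECT c.id, p.name, c.sales FROM authors p JOIN novels c ON c.author_id = p.id

Result:
id | name    | sales
---+---------+------
1  | Le Guin | 43257
2  | Asimov  | 7147 
3  | Le Guin | 23443
4  | Le Guin | 40351
5  | Le Guin | 30421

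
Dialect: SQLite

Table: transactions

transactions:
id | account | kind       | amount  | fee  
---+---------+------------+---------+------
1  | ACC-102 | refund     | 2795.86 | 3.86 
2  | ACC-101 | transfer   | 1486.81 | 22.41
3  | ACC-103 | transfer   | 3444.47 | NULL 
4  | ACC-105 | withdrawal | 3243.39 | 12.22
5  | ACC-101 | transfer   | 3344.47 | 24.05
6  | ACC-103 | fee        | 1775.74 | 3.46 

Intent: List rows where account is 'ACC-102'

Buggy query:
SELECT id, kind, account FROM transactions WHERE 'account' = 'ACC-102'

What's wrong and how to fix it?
Bug: 'account' in single quotes is a string literal, not the column; the comparison is literal-vs-literal and never true

Fix: Remove the quotes around the column name (or use double quotes for an identifier)

Corrected query:
SELECT id, kind, account FROM transactions WHERE account = 'ACC-102'

Result:
id | kind   | account
---+--------+--------
1  | refund | ACC-102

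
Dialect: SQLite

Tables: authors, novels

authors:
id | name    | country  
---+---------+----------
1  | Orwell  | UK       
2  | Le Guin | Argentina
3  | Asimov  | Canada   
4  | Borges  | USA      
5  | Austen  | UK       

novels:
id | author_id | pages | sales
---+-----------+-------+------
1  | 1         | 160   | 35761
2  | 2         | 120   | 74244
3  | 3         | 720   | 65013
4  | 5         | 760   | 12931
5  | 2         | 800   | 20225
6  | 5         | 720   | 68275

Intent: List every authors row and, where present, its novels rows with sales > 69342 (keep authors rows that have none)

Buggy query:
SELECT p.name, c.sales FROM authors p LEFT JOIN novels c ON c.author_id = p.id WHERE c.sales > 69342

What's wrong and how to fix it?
Bug: Filtering c.sales in WHERE discards the NULL rows produced by LEFT JOIN, turning it into an inner join

Fix: Move the right-table condition into the ON clause so unmatched parents are kept

Corrected query:
SELECT p.name, c.sales FROM authors p LEFT JOIN novels c ON c.author_id = p.id AND c.sales > 69342

Result:
name    | sales
--------+------
Orwell  | NULL 
Le Guin | 74244
Asimov  | NULL 
Borges  | NULL 
Austen  | NULL 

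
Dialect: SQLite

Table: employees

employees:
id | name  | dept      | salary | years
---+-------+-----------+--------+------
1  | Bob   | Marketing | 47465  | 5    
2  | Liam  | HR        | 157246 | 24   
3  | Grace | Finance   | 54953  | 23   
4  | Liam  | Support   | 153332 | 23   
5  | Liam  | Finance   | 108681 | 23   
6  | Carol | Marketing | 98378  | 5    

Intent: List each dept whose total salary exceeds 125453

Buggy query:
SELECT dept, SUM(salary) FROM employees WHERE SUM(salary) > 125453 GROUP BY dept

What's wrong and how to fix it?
Bug: WHERE runs before GROUP BY, so aggregates aren't available there

Fix: Move the aggregate condition to a HAVING clause

Corrected query:
SELECT dept, SUM(salary) FROM employees GROUP BY dept HAVING SUM(salary) > 125453

Result:
dept      | SUM(salary)
----------+------------
Finance   | 163634     
HR        | 157246     
Marketing | 145843     
Support   | 153332     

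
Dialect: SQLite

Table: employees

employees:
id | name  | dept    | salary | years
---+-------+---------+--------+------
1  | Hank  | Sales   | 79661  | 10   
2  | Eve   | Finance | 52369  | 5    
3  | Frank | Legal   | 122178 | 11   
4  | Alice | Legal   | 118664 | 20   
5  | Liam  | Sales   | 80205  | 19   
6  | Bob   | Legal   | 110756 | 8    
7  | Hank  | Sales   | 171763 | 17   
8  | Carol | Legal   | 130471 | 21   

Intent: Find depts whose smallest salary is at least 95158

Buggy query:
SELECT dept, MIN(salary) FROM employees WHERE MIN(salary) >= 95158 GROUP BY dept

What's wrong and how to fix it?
Bug: MIN() in WHERE is a misuse of aggregate

Fix: Replace WHERE with HAVING after the GROUP BY

Corrected query:
SELECT dept, MIN(salary) FROM employees GROUP BY dept HAVING MIN(salary) >= 95158

Result:
dept  | MIN(salary)
------+------------
Legal | 110756     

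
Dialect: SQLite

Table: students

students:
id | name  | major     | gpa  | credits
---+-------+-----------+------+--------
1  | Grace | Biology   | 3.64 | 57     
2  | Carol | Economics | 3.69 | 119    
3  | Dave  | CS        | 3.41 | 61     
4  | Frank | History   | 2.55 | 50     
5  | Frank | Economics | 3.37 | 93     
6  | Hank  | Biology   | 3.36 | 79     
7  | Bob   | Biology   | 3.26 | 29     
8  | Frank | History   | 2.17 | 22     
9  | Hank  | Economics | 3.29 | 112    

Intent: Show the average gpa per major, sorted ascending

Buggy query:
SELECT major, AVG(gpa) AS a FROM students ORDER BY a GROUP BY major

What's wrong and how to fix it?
Bug: GROUP BY must precede ORDER BY

Fix: Move ORDER BY to the end, after GROUP BY

Corrected query:
SELECT major, AVG(gpa) AS a FROM students GROUP BY major ORDER BY a

Result:
major     | a   
----------+-----
History   | 2.36
CS        | 3.41
Biology   | 3.42
Economics | 3.45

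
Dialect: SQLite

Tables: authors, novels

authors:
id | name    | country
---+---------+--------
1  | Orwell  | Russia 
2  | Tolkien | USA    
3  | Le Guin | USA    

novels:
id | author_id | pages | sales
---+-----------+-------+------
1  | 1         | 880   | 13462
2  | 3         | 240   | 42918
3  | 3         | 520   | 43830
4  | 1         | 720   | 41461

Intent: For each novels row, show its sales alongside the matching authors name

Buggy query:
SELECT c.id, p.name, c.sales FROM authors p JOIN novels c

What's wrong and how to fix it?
Bug: JOIN with no ON clause produces a cartesian product; every novels row pairs with every authors row

Fix: Specify the join condition linking the foreign key to the parent id

Corrected query:
SELECT c.id, p.name, c.sales FROM authors p JOIN novels c ON c.author_id = p.id

Result:
id | name    | sales
---+---------+------
1  | Orwell  | 13462
2  | Le Guin | 42918
3  | Le Guin | 43830
4  | Orwell  | 41461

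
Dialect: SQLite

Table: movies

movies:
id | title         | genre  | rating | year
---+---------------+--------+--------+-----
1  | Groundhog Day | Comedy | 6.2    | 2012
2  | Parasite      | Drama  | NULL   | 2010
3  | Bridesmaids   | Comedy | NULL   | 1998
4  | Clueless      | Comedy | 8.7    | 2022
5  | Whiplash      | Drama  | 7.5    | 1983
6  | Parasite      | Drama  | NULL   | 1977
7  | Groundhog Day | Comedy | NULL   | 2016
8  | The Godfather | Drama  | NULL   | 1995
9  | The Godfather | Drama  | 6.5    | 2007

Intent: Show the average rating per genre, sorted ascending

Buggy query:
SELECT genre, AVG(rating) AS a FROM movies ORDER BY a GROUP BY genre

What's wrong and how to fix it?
Bug: ORDER BY appears before GROUP BY; SQL clause order requires GROUP BY first

Fix: Move ORDER BY to the end, after GROUP BY

Corrected query:
SELECT genre, AVG(rating) AS a FROM movies GROUP BY genre ORDER BY a

Result:
genre  | a   
-------+-----
Drama  | 7   
Comedy | 7.45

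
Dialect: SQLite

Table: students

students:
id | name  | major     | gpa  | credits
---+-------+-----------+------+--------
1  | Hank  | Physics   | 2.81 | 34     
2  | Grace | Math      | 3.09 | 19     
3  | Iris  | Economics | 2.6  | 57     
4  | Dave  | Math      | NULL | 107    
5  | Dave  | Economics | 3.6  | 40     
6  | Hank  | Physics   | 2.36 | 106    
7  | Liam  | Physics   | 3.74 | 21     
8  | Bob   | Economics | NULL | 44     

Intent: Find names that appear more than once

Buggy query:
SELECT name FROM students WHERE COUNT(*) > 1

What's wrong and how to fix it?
Bug: WHERE can't reference COUNT(*); aggregates are computed after WHERE

Fix: GROUP BY name, then filter groups with HAVING COUNT(*) > 1

Corrected query:
SELECT name FROM students GROUP BY name HAVING COUNT(*) > 1

Result:
name
----
Dave
Hank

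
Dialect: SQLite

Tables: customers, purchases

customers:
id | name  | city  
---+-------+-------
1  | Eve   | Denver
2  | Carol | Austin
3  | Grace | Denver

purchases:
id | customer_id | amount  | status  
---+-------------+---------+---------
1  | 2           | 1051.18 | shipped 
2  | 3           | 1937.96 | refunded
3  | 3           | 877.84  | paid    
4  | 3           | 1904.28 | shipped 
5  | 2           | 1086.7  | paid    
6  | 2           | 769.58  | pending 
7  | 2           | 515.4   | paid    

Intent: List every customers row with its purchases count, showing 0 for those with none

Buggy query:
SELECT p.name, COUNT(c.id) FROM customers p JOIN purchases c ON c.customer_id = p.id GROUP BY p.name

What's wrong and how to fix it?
Bug: An inner join excludes parents with zero children

Fix: Switch to LEFT JOIN to retain unmatched parent rows

Corrected query:
SELECT p.name, COUNT(c.id) FROM customers p LEFT JOIN purchases c ON c.customer_id = p.id GROUP BY p.name

Result:
name  | COUNT(c.id)
------+------------
Carol | 4          
Eve   | 0          
Grace | 3          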